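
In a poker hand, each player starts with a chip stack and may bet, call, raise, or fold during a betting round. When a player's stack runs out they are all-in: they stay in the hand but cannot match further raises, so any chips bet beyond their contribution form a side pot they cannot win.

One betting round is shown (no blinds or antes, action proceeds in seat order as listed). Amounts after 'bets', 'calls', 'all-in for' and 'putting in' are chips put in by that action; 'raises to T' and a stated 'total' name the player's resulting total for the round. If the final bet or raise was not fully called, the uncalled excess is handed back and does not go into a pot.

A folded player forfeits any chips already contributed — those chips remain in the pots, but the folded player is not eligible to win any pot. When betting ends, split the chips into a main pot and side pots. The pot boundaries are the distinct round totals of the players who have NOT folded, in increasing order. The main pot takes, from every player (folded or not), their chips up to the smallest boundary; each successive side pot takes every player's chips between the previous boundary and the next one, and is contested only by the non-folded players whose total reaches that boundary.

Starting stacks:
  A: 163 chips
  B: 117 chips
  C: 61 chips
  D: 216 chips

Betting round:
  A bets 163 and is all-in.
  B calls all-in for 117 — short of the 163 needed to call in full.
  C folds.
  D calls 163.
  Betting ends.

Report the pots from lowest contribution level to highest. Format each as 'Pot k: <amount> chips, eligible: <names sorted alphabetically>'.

Contributions: A=163, B=117, D=163
Folded: C
Pot levels (distinct totals of non-folded players): 117, 163
Layer 1-117: 117 each from A, B, D = 117*3 = 351 chips; eligible A, B, D
Layer 118-163: 46 each from A, D = 46*2 = 92 chips; eligible A, D

Pot 1: 351 chips, eligible: A, B, D
Pot 2: 92 chips, eligible: A, D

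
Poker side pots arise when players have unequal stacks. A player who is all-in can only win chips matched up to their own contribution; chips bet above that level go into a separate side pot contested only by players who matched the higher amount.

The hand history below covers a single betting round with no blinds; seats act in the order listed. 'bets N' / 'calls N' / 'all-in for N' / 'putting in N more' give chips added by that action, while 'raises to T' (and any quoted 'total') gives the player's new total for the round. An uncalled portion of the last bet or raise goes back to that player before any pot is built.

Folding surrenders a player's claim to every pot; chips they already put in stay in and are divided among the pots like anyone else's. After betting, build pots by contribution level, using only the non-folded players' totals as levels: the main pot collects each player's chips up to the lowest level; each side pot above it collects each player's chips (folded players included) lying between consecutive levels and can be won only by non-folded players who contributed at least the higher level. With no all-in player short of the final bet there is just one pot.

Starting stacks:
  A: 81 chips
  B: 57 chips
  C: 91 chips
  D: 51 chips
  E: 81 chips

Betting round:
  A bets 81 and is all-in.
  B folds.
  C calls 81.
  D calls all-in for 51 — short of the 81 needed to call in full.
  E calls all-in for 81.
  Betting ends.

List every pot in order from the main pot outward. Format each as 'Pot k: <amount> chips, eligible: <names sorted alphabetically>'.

Pot 1: 204 chips, eligible: A, C, D, E
Pot 2: 90 chips, eligible: A, C, E

Derivation:
Contributions: A=81, C=81, D=51, E=81
Folded: B
Pot levels (distinct totals of non-folded players): 51, 81
Layer 1-51: 51 each from A, C, D, E = 51*4 = 204 chips; eligible A, C, D, E
Layer 52-81: 30 each from A, C, E = 30*3 = 90 chips; eligible A, C, E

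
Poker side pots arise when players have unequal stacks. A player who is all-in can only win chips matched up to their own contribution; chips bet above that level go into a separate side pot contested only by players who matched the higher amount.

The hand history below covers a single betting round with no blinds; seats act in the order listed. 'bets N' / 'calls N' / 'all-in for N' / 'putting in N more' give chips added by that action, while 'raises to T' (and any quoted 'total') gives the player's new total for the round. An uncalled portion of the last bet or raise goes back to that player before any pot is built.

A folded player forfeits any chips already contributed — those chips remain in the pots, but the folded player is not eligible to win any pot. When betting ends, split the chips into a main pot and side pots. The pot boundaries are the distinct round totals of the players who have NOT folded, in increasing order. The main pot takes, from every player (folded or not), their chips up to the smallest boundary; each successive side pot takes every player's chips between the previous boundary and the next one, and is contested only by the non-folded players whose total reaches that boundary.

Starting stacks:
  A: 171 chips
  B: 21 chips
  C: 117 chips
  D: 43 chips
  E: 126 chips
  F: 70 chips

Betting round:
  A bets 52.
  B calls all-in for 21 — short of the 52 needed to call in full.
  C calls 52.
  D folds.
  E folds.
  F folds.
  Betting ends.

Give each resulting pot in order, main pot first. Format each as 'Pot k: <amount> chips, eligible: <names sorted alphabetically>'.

Contributions: A=52, B=21, C=52
Folded: D, E, F
Pot levels (distinct totals of non-folded players): 21, 52
Layer 1-21: 21 each from A, B, C = 21*3 = 63 chips; eligible A, B, C
Layer 22-52: 31 each from A, C = 31*2 = 62 chips; eligible A, C

Pot 1: 63 chips, eligible: A, B, C
Pot 2: 62 chips, eligible: A, C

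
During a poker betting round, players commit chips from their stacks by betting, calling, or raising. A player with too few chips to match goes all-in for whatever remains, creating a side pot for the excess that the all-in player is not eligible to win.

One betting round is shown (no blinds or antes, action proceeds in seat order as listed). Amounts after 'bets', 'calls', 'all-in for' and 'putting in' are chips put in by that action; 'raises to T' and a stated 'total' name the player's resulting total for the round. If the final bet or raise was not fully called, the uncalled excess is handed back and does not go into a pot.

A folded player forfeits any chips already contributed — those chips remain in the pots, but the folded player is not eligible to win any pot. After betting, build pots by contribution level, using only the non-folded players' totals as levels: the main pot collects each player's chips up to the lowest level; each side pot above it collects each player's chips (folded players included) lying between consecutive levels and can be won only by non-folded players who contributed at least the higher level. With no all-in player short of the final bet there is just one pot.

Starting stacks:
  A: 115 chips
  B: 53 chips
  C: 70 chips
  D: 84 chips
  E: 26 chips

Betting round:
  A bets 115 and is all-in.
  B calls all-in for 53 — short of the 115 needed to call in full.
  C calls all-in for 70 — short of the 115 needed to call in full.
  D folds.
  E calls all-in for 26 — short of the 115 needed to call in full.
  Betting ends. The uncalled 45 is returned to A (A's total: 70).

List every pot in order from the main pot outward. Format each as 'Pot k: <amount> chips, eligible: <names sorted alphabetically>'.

Pot 1: 104 chips, eligible: A, B, C, E
Pot 2: 81 chips, eligible: A, B, C
Pot 3: 34 chips, eligible: A, C

Derivation:
Contributions (after 45 returned to A): A=70, B=53, C=70, E=26
Folded: D
Pot levels (distinct totals of non-folded players): 26, 53, 70
Layer 1-26: 26 each from A, B, C, E = 26*4 = 104 chips; eligible A, B, C, E
Layer 27-53: 27 each from A, B, C = 27*3 = 81 chips; eligible A, B, C
Layer 54-70: 17 each from A, C = 17*2 = 34 chips; eligible A, C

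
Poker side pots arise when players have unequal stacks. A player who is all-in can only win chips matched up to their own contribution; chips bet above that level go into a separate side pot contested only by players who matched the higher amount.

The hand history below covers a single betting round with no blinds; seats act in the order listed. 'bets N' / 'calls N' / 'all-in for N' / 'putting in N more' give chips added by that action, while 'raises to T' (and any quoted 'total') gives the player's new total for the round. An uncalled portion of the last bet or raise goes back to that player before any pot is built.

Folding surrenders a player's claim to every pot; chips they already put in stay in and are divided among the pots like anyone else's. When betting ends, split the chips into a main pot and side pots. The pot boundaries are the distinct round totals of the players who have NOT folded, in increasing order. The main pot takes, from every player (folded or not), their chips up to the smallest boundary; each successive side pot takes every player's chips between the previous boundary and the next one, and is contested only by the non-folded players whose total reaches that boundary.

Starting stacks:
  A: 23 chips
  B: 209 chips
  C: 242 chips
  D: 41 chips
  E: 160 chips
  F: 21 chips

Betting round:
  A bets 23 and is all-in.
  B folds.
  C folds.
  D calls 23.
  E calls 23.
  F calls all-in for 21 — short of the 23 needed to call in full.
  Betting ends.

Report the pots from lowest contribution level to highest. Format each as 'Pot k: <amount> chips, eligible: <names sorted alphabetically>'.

Pot 1: 84 chips, eligible: A, D, E, F
Pot 2: 6 chips, eligible: A, D, E

Derivation:
Contributions: A=23, D=23, E=23, F=21
Folded: B, C
Pot levels (distinct totals of non-folded players): 21, 23
Layer 1-21: 21 each from A, D, E, F = 21*4 = 84 chips; eligible A, D, E, F
Layer 22-23: 2 each from A, D, E = 2*3 = 6 chips; eligible A, D, E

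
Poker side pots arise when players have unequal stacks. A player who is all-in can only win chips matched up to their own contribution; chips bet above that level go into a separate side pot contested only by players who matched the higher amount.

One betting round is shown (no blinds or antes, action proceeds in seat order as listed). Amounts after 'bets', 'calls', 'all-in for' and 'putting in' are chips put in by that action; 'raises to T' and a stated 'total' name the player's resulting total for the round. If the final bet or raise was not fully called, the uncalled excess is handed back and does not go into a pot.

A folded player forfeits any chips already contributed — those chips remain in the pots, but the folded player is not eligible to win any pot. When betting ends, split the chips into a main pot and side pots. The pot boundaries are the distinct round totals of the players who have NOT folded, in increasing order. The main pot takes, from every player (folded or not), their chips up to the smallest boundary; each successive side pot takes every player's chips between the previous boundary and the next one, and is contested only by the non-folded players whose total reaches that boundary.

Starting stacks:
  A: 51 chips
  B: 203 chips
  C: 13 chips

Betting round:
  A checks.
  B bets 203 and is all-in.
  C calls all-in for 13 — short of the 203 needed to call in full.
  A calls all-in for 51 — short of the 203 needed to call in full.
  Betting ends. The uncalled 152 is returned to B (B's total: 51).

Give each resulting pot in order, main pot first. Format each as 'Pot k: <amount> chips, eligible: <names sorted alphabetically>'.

Contributions (after 152 returned to B): A=51, B=51, C=13
Pot levels (distinct totals of non-folded players): 13, 51
Layer 1-13: 13 each from A, B, C = 13*3 = 39 chips; eligible A, B, C
Layer 14-51: 38 each from A, B = 38*2 = 76 chips; eligible A, B

Pot 1: 39 chips, eligible: A, B, C
Pot 2: 76 chips, eligible: A, B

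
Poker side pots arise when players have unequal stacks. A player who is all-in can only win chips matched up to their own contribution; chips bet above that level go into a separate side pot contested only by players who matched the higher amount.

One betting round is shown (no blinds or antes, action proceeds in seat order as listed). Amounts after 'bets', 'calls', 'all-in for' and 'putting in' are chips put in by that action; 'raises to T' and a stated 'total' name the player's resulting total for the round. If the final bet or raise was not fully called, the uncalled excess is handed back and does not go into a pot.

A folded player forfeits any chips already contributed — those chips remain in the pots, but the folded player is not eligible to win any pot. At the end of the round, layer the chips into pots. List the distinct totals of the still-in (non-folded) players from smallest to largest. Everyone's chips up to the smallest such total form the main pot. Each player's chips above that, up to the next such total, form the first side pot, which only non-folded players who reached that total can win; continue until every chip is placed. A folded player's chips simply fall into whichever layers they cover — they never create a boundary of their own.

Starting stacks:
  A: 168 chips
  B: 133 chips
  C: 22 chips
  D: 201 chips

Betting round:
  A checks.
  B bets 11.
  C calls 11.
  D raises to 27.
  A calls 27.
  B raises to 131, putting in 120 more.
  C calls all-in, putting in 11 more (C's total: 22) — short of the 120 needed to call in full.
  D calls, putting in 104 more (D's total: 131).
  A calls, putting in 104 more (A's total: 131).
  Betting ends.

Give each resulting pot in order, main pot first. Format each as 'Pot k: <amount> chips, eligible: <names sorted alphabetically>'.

Contributions: A=131, B=131, C=22, D=131
Pot levels (distinct totals of non-folded players): 22, 131
Layer 1-22: 22 each from A, B, C, D = 22*4 = 88 chips; eligible A, B, C, D
Layer 23-131: 109 each from A, B, D = 109*3 = 327 chips; eligible A, B, D

Pot 1: 88 chips, eligible: A, B, C, D
Pot 2: 327 chips, eligible: A, B, D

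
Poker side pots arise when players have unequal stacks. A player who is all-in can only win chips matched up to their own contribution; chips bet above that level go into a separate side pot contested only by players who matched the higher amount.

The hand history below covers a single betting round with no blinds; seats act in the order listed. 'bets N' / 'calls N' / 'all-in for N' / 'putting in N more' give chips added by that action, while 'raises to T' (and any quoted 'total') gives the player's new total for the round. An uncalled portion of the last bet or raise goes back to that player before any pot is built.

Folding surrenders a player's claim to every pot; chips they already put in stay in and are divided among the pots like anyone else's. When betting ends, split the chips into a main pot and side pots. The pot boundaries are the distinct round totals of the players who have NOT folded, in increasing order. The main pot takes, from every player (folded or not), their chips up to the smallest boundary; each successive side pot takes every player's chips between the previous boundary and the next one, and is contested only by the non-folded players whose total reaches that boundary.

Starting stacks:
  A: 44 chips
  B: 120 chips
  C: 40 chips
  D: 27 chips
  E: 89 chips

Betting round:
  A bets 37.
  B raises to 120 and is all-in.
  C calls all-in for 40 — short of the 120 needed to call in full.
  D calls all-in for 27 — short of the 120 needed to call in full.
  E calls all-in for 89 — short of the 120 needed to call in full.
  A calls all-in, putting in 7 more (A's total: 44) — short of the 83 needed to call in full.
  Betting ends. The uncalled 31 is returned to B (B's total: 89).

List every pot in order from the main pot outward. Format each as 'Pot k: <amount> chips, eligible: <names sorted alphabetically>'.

Pot 1: 135 chips, eligible: A, B, C, D, E
Pot 2: 52 chips, eligible: A, B, C, E
Pot 3: 12 chips, eligible: A, B, E
Pot 4: 90 chips, eligible: B, E

Derivation:
Contributions (after 31 returned to B): A=44, B=89, C=40, D=27, E=89
Pot levels (distinct totals of non-folded players): 27, 40, 44, 89
Layer 1-27: 27 each from A, B, C, D, E = 27*5 = 135 chips; eligible A, B, C, D, E
Layer 28-40: 13 each from A, B, C, E = 13*4 = 52 chips; eligible A, B, C, E
Layer 41-44: 4 each from A, B, E = 4*3 = 12 chips; eligible A, B, E
Layer 45-89: 45 each from B, E = 45*2 = 90 chips; eligible B, E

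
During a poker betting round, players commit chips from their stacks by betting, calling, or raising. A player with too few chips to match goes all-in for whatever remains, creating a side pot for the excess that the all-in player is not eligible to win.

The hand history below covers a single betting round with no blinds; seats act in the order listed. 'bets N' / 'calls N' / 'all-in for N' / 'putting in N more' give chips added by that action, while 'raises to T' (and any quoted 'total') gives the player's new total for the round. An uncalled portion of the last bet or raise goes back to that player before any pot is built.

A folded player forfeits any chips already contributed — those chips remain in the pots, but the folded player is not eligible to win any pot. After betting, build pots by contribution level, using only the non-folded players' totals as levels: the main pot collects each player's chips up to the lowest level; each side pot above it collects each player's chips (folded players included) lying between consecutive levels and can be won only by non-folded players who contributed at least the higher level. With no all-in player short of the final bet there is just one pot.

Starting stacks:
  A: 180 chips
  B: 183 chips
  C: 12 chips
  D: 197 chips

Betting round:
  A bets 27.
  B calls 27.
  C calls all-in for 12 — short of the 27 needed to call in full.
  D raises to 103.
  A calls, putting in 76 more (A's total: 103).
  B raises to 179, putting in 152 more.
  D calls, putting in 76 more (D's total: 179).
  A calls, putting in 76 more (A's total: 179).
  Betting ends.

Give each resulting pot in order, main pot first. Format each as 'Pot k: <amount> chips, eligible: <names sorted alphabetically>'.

Contributions: A=179, B=179, C=12, D=179
Pot levels (distinct totals of non-folded players): 12, 179
Layer 1-12: 12 each from A, B, C, D = 12*4 = 48 chips; eligible A, B, C, D
Layer 13-179: 167 each from A, B, D = 167*3 = 501 chips; eligible A, B, D

Pot 1: 48 chips, eligible: A, B, C, D
Pot 2: 501 chips, eligible: A, B, D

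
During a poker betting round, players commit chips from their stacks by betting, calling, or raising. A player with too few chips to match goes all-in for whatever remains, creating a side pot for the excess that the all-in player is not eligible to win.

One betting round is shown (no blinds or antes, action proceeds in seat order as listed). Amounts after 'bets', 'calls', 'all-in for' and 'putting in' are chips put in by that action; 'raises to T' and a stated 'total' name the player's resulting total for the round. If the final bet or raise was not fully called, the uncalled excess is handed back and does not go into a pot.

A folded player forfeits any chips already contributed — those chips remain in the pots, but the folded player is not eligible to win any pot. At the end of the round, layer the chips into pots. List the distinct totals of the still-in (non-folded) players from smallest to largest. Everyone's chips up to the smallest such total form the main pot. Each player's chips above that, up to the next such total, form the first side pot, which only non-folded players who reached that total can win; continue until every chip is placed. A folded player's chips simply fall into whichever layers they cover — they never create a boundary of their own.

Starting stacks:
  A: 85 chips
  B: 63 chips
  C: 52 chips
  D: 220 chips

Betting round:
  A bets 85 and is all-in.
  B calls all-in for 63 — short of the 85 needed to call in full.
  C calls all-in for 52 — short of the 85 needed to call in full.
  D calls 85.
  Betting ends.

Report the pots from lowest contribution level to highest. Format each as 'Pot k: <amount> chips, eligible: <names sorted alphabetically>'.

Contributions: A=85, B=63, C=52, D=85
Pot levels (distinct totals of non-folded players): 52, 63, 85
Layer 1-52: 52 each from A, B, C, D = 52*4 = 208 chips; eligible A, B, C, D
Layer 53-63: 11 each from A, B, D = 11*3 = 33 chips; eligible A, B, D
Layer 64-85: 22 each from A, D = 22*2 = 44 chips; eligible A, D

Pot 1: 208 chips, eligible: A, B, C, D
Pot 2: 33 chips, eligible: A, B, D
Pot 3: 44 chips, eligible: A, D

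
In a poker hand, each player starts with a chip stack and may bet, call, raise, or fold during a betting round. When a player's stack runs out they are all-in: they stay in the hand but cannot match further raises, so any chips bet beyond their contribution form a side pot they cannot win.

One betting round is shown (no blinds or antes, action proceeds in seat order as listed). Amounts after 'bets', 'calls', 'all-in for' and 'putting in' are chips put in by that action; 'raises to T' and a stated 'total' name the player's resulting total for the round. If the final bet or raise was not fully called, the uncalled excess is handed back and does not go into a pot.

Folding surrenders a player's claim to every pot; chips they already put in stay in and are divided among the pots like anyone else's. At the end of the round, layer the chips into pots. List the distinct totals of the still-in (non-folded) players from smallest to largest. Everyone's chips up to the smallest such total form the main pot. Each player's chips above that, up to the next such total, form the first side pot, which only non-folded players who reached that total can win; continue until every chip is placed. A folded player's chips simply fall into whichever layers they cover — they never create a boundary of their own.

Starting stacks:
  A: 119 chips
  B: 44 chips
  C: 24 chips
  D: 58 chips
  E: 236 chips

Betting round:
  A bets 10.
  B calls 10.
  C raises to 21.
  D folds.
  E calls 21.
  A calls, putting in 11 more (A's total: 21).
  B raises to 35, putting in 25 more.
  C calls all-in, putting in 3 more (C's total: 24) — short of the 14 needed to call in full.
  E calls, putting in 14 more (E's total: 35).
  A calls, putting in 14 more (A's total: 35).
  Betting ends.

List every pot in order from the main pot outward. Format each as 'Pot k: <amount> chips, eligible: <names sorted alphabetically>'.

Contributions: A=35, B=35, C=24, E=35
Folded: D
Pot levels (distinct totals of non-folded players): 24, 35
Layer 1-24: 24 each from A, B, C, E = 24*4 = 96 chips; eligible A, B, C, E
Layer 25-35: 11 each from A, B, E = 11*3 = 33 chips; eligible A, B, E

Pot 1: 96 chips, eligible: A, B, C, E
Pot 2: 33 chips, eligible: A, B, E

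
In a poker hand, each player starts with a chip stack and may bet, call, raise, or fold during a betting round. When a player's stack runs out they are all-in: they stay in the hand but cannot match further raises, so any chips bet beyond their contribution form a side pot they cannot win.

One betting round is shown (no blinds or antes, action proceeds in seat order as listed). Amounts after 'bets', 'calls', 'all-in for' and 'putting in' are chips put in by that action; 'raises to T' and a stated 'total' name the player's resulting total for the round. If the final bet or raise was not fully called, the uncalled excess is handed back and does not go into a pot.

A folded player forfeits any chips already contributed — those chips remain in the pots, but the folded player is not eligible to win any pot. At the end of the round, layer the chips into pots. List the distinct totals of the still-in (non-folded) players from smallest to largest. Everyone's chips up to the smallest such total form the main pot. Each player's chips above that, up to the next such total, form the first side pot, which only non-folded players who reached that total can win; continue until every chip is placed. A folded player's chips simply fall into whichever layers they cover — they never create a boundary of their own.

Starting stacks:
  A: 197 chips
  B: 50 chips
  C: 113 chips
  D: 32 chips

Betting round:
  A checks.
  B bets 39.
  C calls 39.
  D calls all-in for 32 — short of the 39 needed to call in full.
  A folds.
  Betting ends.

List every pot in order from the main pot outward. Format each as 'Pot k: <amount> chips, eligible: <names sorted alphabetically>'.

Contributions: B=39, C=39, D=32
Folded: A
Pot levels (distinct totals of non-folded players): 32, 39
Layer 1-32: 32 each from B, C, D = 32*3 = 96 chips; eligible B, C, D
Layer 33-39: 7 each from B, C = 7*2 = 14 chips; eligible B, C

Pot 1: 96 chips, eligible: B, C, D
Pot 2: 14 chips, eligible: B, C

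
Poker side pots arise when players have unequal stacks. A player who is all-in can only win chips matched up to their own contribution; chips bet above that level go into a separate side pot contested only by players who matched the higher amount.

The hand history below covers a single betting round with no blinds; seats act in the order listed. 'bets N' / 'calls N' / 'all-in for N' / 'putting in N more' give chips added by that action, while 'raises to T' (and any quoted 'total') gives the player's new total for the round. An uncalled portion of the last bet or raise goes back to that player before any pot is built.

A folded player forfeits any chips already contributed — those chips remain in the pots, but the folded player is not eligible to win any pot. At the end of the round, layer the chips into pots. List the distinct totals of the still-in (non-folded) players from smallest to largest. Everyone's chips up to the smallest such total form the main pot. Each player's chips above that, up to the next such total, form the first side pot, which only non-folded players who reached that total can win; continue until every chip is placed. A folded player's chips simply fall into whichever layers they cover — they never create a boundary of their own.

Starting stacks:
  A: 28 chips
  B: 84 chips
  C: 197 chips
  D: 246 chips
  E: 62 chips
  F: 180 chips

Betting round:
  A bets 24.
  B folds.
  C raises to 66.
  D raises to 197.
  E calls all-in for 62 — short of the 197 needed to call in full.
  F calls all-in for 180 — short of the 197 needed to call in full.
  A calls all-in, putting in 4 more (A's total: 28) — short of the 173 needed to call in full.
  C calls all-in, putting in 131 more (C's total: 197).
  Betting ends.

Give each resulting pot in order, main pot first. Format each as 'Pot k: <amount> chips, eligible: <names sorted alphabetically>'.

Contributions: A=28, C=197, D=197, E=62, F=180
Folded: B
Pot levels (distinct totals of non-folded players): 28, 62, 180, 197
Layer 1-28: 28 each from A, C, D, E, F = 28*5 = 140 chips; eligible A, C, D, E, F
Layer 29-62: 34 each from C, D, E, F = 34*4 = 136 chips; eligible C, D, E, F
Layer 63-180: 118 each from C, D, F = 118*3 = 354 chips; eligible C, D, F
Layer 181-197: 17 each from C, D = 17*2 = 34 chips; eligible C, D

Pot 1: 140 chips, eligible: A, C, D, E, F
Pot 2: 136 chips, eligible: C, D, E, F
Pot 3: 354 chips, eligible: C, D, F
Pot 4: 34 chips, eligible: C, D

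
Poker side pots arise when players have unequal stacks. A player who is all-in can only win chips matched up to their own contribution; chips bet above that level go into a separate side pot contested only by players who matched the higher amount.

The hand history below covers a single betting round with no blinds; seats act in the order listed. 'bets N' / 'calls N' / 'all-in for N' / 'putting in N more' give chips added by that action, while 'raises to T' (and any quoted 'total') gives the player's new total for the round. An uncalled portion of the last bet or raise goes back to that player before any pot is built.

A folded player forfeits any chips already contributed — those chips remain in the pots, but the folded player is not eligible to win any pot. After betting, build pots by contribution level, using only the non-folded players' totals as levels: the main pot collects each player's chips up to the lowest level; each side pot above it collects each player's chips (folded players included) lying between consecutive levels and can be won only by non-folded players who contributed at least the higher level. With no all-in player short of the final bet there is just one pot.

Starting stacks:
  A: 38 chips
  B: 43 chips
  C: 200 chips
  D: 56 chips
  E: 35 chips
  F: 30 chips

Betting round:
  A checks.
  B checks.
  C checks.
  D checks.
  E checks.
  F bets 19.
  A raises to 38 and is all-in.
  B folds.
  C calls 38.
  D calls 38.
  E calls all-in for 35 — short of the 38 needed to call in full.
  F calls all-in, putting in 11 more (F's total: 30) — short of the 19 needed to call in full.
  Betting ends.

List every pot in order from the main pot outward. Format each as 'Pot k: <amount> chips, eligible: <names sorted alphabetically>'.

Contributions: A=38, C=38, D=38, E=35, F=30
Folded: B
Pot levels (distinct totals of non-folded players): 30, 35, 38
Layer 1-30: 30 each from A, C, D, E, F = 30*5 = 150 chips; eligible A, C, D, E, F
Layer 31-35: 5 each from A, C, D, E = 5*4 = 20 chips; eligible A, C, D, E
Layer 36-38: 3 each from A, C, D = 3*3 = 9 chips; eligible A, C, D

Pot 1: 150 chips, eligible: A, C, D, E, F
Pot 2: 20 chips, eligible: A, C, D, E
Pot 3: 9 chips, eligible: A, C, D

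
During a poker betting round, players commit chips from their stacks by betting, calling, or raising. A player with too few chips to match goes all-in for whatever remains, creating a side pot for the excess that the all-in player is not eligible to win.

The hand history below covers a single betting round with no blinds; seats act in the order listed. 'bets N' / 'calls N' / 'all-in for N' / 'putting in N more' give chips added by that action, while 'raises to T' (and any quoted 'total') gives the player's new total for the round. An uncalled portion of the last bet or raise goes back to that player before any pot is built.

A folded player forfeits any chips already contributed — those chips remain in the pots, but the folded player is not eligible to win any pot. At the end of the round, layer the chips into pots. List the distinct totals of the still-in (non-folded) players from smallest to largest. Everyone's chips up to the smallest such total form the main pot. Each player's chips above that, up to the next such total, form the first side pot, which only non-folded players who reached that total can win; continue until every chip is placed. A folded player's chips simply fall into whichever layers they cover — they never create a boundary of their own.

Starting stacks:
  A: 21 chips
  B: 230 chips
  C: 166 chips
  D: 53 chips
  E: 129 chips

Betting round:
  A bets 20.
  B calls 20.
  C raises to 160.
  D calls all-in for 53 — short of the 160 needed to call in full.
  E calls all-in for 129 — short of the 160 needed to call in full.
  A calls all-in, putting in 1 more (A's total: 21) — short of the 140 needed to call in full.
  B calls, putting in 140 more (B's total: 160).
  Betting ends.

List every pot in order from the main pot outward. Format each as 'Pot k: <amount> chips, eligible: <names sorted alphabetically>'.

Pot 1: 105 chips, eligible: A, B, C, D, E
Pot 2: 128 chips, eligible: B, C, D, E
Pot 3: 228 chips, eligible: B, C, E
Pot 4: 62 chips, eligible: B, C

Derivation:
Contributions: A=21, B=160, C=160, D=53, E=129
Pot levels (distinct totals of non-folded players): 21, 53, 129, 160
Layer 1-21: 21 each from A, B, C, D, E = 21*5 = 105 chips; eligible A, B, C, D, E
Layer 22-53: 32 each from B, C, D, E = 32*4 = 128 chips; eligible B, C, D, E
Layer 54-129: 76 each from B, C, E = 76*3 = 228 chips; eligible B, C, E
Layer 130-160: 31 each from B, C = 31*2 = 62 chips; eligible B, C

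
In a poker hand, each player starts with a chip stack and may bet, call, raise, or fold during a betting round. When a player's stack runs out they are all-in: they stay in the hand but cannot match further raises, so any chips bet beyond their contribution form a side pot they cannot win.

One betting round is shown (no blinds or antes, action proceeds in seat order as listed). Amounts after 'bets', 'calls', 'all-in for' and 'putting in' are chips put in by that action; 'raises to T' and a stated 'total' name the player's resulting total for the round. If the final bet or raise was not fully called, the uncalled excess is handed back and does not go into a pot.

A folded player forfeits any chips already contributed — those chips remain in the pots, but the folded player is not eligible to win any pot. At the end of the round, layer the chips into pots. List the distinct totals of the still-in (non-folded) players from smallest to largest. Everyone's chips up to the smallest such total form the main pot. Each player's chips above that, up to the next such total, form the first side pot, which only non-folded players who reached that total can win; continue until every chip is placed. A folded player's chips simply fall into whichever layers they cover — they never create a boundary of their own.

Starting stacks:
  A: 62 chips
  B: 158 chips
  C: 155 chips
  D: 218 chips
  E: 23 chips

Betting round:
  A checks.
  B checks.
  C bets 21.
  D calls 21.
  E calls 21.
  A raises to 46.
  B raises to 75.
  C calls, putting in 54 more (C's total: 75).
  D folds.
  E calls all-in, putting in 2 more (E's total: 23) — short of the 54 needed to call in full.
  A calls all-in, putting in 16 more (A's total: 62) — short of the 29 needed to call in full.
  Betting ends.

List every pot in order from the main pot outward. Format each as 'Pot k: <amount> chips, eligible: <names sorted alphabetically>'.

Pot 1: 113 chips, eligible: A, B, C, E
Pot 2: 117 chips, eligible: A, B, C
Pot 3: 26 chips, eligible: B, C

Derivation:
Contributions: A=62, B=75, C=75, D=21, E=23
Folded: D
Pot levels (distinct totals of non-folded players): 23, 62, 75
Layer 1-23: A 23 + B 23 + C 23 + D 21 + E 23 = 113 chips; eligible A, B, C, E
Layer 24-62: 39 each from A, B, C = 39*3 = 117 chips; eligible A, B, C
Layer 63-75: 13 each from B, C = 13*2 = 26 chips; eligible B, C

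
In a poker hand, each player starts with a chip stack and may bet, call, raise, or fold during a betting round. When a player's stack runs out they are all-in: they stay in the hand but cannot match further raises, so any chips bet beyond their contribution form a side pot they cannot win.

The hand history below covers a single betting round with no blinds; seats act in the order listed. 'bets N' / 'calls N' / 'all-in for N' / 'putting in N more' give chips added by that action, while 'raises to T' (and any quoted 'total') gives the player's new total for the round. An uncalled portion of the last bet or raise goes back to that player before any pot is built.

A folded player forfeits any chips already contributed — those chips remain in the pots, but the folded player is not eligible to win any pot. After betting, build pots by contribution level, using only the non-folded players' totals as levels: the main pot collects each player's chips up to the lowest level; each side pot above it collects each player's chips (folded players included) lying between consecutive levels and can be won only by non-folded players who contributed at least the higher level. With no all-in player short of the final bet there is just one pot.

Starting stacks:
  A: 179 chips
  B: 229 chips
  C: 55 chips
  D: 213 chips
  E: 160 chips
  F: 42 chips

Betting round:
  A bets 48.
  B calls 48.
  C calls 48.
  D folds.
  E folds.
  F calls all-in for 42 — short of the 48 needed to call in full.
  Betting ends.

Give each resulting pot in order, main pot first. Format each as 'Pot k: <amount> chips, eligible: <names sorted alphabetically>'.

Contributions: A=48, B=48, C=48, F=42
Folded: D, E
Pot levels (distinct totals of non-folded players): 42, 48
Layer 1-42: 42 each from A, B, C, F = 42*4 = 168 chips; eligible A, B, C, F
Layer 43-48: 6 each from A, B, C = 6*3 = 18 chips; eligible A, B, C

Pot 1: 168 chips, eligible: A, B, C, F
Pot 2: 18 chips, eligible: A, B, C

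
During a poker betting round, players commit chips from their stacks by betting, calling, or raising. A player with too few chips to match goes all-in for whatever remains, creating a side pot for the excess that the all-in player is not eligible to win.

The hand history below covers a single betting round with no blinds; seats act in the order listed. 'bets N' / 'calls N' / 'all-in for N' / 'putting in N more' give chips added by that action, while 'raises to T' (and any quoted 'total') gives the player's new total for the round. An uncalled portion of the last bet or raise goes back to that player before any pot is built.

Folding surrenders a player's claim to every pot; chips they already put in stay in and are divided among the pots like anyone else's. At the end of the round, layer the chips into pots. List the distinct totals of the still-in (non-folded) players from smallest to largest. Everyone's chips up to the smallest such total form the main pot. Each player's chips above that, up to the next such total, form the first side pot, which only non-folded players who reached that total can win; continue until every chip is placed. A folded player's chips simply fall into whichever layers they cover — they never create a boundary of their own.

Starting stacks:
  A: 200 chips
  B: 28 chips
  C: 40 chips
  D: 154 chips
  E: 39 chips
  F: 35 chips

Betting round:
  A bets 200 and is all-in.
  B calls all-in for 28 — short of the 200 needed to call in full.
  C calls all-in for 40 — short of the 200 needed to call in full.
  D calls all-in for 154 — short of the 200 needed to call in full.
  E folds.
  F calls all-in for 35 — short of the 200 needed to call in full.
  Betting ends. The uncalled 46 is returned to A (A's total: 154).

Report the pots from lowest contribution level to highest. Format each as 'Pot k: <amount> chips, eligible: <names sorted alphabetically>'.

Contributions (after 46 returned to A): A=154, B=28, C=40, D=154, F=35
Folded: E
Pot levels (distinct totals of non-folded players): 28, 35, 40, 154
Layer 1-28: 28 each from A, B, C, D, F = 28*5 = 140 chips; eligible A, B, C, D, F
Layer 29-35: 7 each from A, C, D, F = 7*4 = 28 chips; eligible A, C, D, F
Layer 36-40: 5 each from A, C, D = 5*3 = 15 chips; eligible A, C, D
Layer 41-154: 114 each from A, D = 114*2 = 228 chips; eligible A, D

Pot 1: 140 chips, eligible: A, B, C, D, F
Pot 2: 28 chips, eligible: A, C, D, F
Pot 3: 15 chips, eligible: A, C, D
Pot 4: 228 chips, eligible: A, D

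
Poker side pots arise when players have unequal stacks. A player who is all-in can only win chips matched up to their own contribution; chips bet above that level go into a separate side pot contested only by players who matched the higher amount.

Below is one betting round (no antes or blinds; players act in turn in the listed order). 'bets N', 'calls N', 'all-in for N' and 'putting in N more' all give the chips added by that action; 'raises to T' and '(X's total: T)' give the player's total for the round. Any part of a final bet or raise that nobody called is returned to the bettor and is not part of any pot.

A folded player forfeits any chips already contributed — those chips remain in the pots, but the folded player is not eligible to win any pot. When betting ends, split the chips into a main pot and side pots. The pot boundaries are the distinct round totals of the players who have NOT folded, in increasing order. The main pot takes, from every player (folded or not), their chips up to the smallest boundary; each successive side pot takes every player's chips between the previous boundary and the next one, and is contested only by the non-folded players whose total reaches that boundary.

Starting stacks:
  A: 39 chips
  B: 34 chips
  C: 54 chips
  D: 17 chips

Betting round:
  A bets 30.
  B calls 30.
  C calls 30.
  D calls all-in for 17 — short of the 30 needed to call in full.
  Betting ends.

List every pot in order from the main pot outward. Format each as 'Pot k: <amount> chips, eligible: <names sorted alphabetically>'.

Pot 1: 68 chips, eligible: A, B, C, D
Pot 2: 39 chips, eligible: A, B, C

Derivation:
Contributions: A=30, B=30, C=30, D=17
Pot levels (distinct totals of non-folded players): 17, 30
Layer 1-17: 17 each from A, B, C, D = 17*4 = 68 chips; eligible A, B, C, D
Layer 18-30: 13 each from A, B, C = 13*3 = 39 chips; eligible A, B, C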